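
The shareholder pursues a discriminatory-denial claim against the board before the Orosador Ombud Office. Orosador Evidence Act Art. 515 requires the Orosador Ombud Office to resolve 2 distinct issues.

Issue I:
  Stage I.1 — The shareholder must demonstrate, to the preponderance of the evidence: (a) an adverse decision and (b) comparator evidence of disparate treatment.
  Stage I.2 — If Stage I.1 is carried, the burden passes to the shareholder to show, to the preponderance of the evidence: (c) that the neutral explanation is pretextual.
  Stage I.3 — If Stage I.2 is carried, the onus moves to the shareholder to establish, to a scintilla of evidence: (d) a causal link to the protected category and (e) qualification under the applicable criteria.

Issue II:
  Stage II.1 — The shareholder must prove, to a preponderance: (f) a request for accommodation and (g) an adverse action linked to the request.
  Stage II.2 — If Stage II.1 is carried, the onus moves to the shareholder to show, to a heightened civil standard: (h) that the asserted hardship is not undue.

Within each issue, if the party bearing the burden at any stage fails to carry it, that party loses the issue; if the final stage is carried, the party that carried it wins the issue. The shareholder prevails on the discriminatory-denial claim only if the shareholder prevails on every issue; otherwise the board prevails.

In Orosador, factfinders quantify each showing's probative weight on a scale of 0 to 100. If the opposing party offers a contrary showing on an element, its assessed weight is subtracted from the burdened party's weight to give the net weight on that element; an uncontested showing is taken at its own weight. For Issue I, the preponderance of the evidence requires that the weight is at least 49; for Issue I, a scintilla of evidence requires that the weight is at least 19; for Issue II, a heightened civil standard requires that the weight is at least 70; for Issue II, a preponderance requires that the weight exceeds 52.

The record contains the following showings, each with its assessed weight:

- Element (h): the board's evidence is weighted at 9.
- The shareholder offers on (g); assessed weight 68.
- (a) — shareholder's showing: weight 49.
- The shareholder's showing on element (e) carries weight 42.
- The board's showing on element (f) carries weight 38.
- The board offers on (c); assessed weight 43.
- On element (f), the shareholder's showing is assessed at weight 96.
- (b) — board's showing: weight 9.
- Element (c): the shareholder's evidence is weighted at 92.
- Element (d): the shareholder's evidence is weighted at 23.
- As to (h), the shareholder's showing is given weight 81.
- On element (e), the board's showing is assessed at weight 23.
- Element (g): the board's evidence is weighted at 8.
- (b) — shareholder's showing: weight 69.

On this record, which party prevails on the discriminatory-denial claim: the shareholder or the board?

shareholder

— Issue I —
Stage I.1 — burden on shareholder; standard: the preponderance of the evidence (weight is at least 49).
    (a): 49 ≥ 49 [met]
    (b): 69 − 9 = 60 ≥ 49 [met]
  Stage I.1 is satisfied; the shareholder continues to bear the burden.
Stage I.2 — burden on shareholder; standard: the preponderance of the evidence (weight is at least 49).
    (c): 92 − 43 = 49 ≥ 49 [met]
  Stage I.2 is satisfied; the shareholder continues to bear the burden.
Stage I.3 — burden on shareholder; standard: a scintilla of evidence (weight is at least 19).
    (d): 23 ≥ 19 [met]
    (e): 42 − 23 = 19 ≥ 19 [met]
  The shareholder carries the last stage.
With every stage satisfied, the shareholder prevails on this issue.
— Issue II —
At Stage II.1 the shareholder must meet a preponderance (weight exceeds 52): on (f) the weight is 96 less the opposing 38 gives net 58, which does exceed 52, so (f) meets the standard; on (g) the weight is 68 less the opposing 8 gives net 60, which does exceed 52, so (g) meets the standard.
  All elements met. The shareholder retains the burden for Stage II.2.
At Stage II.2 the shareholder must meet a heightened civil standard (weight is at least 70): on (h) the weight is 81 less the opposing 9 gives net 72, ≥ 70, so (h) meets the standard.
  The shareholder carries the last stage.
Every stage carried; the shareholder prevails on this issue.
Per-issue: Issue I → shareholder; Issue II → shareholder. The shareholder must prevail on every issue; overall, the shareholder prevails.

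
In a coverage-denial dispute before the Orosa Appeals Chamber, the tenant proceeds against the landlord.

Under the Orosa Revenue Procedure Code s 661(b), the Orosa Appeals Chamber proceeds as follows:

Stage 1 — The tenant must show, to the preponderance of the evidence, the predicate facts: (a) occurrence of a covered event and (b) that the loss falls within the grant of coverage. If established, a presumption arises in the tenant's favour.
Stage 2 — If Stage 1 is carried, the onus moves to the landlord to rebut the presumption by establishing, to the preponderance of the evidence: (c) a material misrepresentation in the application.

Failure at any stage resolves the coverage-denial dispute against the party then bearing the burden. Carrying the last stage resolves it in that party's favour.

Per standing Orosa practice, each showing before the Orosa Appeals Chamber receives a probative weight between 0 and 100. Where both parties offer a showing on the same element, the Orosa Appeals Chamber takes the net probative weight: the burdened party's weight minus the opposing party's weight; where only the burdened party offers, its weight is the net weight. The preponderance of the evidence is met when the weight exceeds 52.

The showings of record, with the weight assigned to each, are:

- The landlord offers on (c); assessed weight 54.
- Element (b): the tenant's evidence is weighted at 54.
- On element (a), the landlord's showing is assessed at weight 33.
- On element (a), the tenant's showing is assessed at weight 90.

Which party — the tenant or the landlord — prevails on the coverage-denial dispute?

At Stage 1 the tenant must meet the preponderance of the evidence (weight exceeds 52): on (a) the weight is 90 less the opposing 33 gives net 57, > 52, so (a) meets the standard; on (b) the weight is 54, > 52, so (b) meets the standard.
  The tenant carries Stage 1; the landlord now bears the burden.
At Stage 2 the landlord must meet the preponderance of the evidence (weight exceeds 52): on (c) the weight is 54, which does exceed 52, so (c) meets the standard.
  All elements met at the final stage.
All stages carried — the landlord prevails.

landlord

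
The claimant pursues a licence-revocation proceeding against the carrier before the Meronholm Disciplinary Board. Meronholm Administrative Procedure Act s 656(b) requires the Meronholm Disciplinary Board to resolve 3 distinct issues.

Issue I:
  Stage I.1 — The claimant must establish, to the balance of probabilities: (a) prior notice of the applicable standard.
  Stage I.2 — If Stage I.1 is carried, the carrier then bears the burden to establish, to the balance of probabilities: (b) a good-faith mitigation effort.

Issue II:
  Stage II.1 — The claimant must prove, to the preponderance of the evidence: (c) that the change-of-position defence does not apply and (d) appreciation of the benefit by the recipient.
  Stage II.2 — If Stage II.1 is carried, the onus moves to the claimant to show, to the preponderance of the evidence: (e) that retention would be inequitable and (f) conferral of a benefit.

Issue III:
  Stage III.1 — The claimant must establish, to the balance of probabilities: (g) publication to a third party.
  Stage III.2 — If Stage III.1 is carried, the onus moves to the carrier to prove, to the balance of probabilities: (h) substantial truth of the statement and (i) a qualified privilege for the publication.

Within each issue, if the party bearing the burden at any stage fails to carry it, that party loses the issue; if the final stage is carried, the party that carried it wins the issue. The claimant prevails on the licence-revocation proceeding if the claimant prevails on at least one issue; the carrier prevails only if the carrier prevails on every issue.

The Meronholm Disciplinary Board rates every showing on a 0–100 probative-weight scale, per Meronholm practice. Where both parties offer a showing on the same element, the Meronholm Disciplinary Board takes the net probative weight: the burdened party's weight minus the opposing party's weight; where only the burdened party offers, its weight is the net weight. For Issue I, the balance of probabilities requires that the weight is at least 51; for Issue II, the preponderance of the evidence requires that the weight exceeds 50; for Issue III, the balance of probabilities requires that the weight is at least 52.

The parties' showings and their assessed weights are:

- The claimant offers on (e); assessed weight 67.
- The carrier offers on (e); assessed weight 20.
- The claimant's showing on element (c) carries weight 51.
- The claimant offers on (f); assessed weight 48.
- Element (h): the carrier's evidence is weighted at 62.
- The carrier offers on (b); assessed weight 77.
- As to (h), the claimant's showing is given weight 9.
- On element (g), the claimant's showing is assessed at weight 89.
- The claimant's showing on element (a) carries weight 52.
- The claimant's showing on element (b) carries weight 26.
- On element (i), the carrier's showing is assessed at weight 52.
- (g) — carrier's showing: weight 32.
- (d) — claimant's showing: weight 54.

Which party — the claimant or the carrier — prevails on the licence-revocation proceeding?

— Issue I —
Stage I.1 — burden on claimant; standard: the balance of probabilities (weight is at least 51).
    (a): 52 ≥ 51 [met]
  Stage I.1 carried; the burden shifts to the carrier.
Stage I.2 — burden on carrier; standard: the balance of probabilities (weight is at least 51).
    (b): 77 − 26 = 51 ≥ 51 [met]
  Stage I.2 carried; the final stage is satisfied.
Every stage carried; the carrier prevails on this issue.
— Issue II —
At Stage II.1 the claimant must meet the preponderance of the evidence (weight exceeds 50): on (c) the weight is 51, > 50, so (c) meets the standard; on (d) the weight is 54, > 50, so (d) meets the standard.
  All elements met. The claimant retains the burden for Stage II.2.
At Stage II.2 the claimant must meet the preponderance of the evidence (weight exceeds 50): on (e) the weight is 67 less the opposing 20 gives net 47, which does not exceed 50, so (e) does not meet the standard; on (f) the weight is 48, ≤ 50, so (f) does not meet the standard.
  The claimant does not carry Stage II.2.
So the carrier prevails on this issue.
— Issue III —
At Stage III.1 the claimant must meet the balance of probabilities (weight is at least 52): on (g) the weight is 89 less the opposing 32 gives net 57, which does reach 52, so (g) meets the standard.
  All elements met. The burden passes to the carrier.
At Stage III.2 the carrier must meet the balance of probabilities (weight is at least 52): on (h) the weight is 62 less the opposing 9 gives net 53, which does reach 52, so (h) meets the standard; on (i) the weight is 52, which does reach 52, so (i) meets the standard.
  The carrier carries the last stage.
Every stage carried; the carrier prevails on this issue.
Per-issue: Issue I → carrier; Issue II → carrier; Issue III → carrier. The claimant must prevail on at least one issue; overall, the carrier prevails.

carrier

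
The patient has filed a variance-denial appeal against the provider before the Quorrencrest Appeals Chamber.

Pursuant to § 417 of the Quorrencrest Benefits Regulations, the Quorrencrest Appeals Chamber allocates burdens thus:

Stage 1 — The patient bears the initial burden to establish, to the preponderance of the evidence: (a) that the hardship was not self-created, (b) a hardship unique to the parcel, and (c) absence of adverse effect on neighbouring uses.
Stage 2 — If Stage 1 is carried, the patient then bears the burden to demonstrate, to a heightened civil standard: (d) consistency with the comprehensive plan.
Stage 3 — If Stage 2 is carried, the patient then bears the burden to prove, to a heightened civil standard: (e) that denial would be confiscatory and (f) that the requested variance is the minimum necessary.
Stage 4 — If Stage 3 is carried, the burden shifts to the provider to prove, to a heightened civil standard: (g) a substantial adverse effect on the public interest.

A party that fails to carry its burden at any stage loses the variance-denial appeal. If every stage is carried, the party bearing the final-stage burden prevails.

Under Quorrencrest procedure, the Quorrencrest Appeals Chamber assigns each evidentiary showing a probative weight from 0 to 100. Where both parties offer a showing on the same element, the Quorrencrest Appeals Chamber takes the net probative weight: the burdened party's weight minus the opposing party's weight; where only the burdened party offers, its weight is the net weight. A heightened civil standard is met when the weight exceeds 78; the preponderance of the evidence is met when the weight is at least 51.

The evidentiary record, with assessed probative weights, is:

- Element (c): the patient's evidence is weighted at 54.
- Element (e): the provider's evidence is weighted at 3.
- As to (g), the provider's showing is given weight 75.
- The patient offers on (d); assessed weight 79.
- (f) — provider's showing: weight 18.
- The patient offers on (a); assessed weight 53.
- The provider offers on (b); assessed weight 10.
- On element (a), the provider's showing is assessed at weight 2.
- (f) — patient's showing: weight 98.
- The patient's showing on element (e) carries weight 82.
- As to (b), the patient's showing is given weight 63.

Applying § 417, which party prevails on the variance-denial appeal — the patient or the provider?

Stage 1 (patient, the preponderance of the evidence, weight is at least 51): (a) net 53−2=51 ≥ 51 — meets; (b) net 63−10=53 ≥ 51 — meets; (c) 54 ≥ 51 — meets.
  All elements met. The patient retains the burden for Stage 2.
Stage 2 (patient, a heightened civil standard, weight exceeds 78): (d) 79 > 78 — meets.
  All elements met. The patient retains the burden for Stage 3.
Stage 3 (patient, a heightened civil standard, weight exceeds 78): (e) net 82−3=79 > 78 — meets; (f) net 98−18=80 > 78 — meets.
  The patient carries Stage 3; the provider now bears the burden.
Stage 4 (provider, a heightened civil standard, weight exceeds 78): (g) 75 ≤ 78 — fails.
  Not every element is met, so the provider fails to carry Stage 4.
The analysis ends at Stage 4; the patient prevails.

patient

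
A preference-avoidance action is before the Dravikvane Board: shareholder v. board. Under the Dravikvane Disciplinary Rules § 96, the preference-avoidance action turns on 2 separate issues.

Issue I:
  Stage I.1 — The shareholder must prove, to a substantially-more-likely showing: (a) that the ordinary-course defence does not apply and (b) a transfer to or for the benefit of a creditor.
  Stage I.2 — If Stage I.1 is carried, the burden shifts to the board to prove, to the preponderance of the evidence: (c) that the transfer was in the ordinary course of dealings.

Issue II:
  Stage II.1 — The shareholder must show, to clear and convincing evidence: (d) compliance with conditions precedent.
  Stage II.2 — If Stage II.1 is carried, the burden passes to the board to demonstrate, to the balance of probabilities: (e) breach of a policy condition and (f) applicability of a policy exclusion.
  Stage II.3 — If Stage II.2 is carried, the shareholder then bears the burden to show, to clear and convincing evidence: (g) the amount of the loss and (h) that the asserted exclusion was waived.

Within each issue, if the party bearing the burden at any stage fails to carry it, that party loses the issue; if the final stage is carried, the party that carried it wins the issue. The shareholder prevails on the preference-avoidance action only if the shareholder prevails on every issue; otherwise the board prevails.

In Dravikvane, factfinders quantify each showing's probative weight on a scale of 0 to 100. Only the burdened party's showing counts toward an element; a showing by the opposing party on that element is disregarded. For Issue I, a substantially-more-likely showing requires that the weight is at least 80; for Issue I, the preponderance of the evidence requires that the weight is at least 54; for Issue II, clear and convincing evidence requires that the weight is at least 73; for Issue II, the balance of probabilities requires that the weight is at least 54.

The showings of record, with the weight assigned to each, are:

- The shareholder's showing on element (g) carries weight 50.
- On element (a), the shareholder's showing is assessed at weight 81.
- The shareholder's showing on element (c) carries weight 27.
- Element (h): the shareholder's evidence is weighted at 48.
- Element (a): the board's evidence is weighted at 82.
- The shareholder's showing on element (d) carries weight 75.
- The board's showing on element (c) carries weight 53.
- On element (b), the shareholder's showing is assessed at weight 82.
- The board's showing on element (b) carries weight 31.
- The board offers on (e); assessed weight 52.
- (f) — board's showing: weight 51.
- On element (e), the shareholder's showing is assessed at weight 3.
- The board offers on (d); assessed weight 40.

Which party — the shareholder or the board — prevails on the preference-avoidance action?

shareholder

— Issue I —
Stage I.1 (shareholder, a substantially-more-likely showing, weight is at least 80): (a) 81 (board's 82 disregarded) ≥ 80 — meets; (b) 82 (board's 31 disregarded) ≥ 80 — meets.
  Stage I.1 is satisfied; the onus moves to the board.
Stage I.2 (board, the preponderance of the evidence, weight is at least 54): (c) 53 (shareholder's 27 disregarded) < 54 — fails.
  Not every element is met, so the board fails to carry Stage I.2.
So the shareholder prevails on this issue.
— Issue II —
At Stage II.1 the shareholder must meet clear and convincing evidence (weight is at least 73): on (d) the weight is 75 (the board's 40 is given no effect), ≥ 73, so (d) meets the standard.
  Stage II.1 carried; the burden shifts to the board.
At Stage II.2 the board must meet the balance of probabilities (weight is at least 54): on (e) the weight is 52 (the shareholder's 3 is given no effect), < 54, so (e) does not meet the standard; on (f) the weight is 51, < 54, so (f) does not meet the standard.
  The board does not carry Stage II.2.
So the shareholder prevails on this issue.
Per-issue: Issue I → shareholder; Issue II → shareholder. The shareholder must prevail on every issue; overall, the shareholder prevails.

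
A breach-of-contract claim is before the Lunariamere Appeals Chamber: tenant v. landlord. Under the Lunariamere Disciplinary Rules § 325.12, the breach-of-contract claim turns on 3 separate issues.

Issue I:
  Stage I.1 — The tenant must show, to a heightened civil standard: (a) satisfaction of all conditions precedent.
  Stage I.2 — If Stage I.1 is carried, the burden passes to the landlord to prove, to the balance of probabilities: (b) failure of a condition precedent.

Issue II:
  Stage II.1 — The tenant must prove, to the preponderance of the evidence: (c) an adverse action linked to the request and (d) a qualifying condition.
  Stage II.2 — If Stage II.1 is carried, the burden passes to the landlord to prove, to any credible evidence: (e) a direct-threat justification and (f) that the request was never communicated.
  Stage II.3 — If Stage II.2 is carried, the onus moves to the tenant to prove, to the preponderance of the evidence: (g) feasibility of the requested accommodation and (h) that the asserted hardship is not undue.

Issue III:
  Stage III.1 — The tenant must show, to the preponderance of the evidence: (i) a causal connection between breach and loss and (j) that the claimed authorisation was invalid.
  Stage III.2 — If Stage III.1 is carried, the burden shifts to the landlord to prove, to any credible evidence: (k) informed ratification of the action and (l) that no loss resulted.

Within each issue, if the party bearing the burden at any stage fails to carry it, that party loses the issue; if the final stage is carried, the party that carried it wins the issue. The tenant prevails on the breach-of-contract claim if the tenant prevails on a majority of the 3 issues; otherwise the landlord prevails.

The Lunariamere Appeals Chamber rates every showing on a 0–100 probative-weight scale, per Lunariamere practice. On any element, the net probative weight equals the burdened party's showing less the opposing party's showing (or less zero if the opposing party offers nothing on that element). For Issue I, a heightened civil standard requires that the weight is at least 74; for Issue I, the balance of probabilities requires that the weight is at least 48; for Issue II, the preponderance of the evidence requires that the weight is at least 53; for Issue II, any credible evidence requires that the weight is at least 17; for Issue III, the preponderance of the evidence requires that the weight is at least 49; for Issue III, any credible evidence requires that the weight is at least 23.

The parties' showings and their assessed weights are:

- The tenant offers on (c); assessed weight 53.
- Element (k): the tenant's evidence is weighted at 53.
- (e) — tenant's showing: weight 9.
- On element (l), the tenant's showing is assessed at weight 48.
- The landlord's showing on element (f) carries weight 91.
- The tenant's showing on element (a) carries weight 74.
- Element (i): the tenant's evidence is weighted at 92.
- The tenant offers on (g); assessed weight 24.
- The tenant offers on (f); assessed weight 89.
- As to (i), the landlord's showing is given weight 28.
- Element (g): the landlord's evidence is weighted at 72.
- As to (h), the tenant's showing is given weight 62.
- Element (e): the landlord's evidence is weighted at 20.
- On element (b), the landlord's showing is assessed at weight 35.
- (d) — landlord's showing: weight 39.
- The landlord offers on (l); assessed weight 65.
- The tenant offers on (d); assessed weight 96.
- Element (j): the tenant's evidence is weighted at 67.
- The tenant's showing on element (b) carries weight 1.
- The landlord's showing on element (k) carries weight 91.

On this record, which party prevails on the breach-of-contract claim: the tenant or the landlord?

tenant

— Issue I —
Stage I.1 (tenant, a heightened civil standard, weight is at least 74): (a) 74 ≥ 74 — meets.
  The tenant carries Stage I.1; the landlord now bears the burden.
Stage I.2 (landlord, the balance of probabilities, weight is at least 48): (b) net 35−1=34 < 48 — fails.
  Not every element is met, so the landlord fails to carry Stage I.2.
So the tenant prevails on this issue.
— Issue II —
At Stage II.1 the tenant must meet the preponderance of the evidence (weight is at least 53): on (c) the weight is 53, which does reach 53, so (c) meets the standard; on (d) the weight is 96 less the opposing 39 gives net 57, which does reach 53, so (d) meets the standard.
  Stage II.1 is satisfied; the onus moves to the landlord.
At Stage II.2 the landlord must meet any credible evidence (weight is at least 17): on (e) the weight is 20 less the opposing 9 gives net 11, which does not reach 17, so (e) does not meet the standard; on (f) the weight is 91 less the opposing 89 gives net 2, < 17, so (f) does not meet the standard.
  Not every element is met, so the landlord fails to carry Stage II.2.
So the tenant prevails on this issue.
— Issue III —
Stage III.1 (tenant, the preponderance of the evidence, weight is at least 49): (i) net 92−28=64 ≥ 49 — meets; (j) 67 ≥ 49 — meets.
  Stage III.1 carried; the burden shifts to the landlord.
Stage III.2 (landlord, any credible evidence, weight is at least 23): (k) net 91−53=38 ≥ 23 — meets; (l) net 65−48=17 < 23 — fails.
  Not every element is met, so the landlord fails to carry Stage III.2.
The tenant prevails on this issue.
Per-issue: Issue I → tenant; Issue II → tenant; Issue III → tenant. The tenant must prevail on a majority of issues; overall, the tenant prevails.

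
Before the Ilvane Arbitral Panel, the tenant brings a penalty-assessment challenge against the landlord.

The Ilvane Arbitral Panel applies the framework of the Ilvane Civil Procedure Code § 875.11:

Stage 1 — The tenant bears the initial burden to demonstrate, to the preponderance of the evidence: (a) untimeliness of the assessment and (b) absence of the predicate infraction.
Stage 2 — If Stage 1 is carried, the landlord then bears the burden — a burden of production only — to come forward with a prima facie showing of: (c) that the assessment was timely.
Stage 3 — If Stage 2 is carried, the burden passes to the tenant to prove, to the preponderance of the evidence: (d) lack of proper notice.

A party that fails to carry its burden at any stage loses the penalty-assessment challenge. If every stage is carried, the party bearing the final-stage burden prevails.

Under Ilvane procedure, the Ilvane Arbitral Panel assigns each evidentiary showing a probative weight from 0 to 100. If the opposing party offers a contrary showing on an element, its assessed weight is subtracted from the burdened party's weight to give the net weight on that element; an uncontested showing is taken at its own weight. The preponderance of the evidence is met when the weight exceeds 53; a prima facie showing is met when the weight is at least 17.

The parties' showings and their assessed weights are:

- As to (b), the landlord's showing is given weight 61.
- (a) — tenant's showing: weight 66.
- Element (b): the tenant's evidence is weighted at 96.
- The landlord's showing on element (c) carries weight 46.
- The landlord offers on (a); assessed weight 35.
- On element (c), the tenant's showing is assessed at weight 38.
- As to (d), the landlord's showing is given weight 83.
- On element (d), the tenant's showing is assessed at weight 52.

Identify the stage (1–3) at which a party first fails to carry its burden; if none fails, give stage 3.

stage 1

Stage 1 (tenant, the preponderance of the evidence, weight exceeds 53): (a) net 66−35=31 ≤ 53 — fails; (b) net 96−61=35 ≤ 53 — fails.
  The tenant does not carry Stage 1.
So the landlord prevails.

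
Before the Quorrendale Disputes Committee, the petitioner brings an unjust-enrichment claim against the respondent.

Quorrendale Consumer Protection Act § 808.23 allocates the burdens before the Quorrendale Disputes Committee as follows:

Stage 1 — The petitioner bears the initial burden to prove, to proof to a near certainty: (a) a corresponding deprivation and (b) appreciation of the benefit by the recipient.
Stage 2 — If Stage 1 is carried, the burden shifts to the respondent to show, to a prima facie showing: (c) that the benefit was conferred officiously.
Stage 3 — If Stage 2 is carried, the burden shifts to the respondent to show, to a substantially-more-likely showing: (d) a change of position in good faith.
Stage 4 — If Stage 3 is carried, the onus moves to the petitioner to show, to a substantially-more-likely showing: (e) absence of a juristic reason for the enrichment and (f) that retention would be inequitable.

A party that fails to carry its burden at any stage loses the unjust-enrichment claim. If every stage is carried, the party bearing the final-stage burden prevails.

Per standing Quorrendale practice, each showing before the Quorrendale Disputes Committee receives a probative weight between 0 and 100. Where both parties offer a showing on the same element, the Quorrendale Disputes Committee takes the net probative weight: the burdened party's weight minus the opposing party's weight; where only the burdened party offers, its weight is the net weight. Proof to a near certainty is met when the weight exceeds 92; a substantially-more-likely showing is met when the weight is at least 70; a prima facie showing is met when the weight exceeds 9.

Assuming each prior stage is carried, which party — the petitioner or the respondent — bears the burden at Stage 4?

Stage 4's rule assigns the burden to the petitioner (to a substantially-more-likely showing).

petitioner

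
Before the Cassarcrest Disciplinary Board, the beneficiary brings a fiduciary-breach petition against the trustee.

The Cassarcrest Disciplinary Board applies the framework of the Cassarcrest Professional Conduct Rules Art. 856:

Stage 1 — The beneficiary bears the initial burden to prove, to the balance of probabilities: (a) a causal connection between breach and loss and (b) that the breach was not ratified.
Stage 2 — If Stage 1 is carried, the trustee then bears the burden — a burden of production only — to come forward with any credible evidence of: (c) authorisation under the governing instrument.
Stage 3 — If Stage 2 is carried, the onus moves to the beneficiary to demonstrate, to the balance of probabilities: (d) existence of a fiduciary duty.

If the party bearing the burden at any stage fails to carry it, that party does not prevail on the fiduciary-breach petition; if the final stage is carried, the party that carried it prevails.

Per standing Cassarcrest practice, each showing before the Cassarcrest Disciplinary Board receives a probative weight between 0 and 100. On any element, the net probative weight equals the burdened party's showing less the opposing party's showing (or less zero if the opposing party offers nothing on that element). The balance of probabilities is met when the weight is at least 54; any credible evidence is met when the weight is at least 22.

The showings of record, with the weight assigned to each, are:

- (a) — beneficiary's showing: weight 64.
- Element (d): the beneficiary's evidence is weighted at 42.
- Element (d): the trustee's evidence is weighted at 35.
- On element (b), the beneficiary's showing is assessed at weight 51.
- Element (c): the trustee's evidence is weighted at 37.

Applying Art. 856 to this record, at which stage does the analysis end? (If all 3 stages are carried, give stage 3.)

stage 1

At Stage 1 the beneficiary must meet the balance of probabilities (weight is at least 54): on (a) the weight is 64, which does reach 54, so (a) meets the standard; on (b) the weight is 51, < 54, so (b) does not meet the standard.
  Stage 1 not carried; the beneficiary fails its burden.
The analysis ends at Stage 1; the trustee prevails.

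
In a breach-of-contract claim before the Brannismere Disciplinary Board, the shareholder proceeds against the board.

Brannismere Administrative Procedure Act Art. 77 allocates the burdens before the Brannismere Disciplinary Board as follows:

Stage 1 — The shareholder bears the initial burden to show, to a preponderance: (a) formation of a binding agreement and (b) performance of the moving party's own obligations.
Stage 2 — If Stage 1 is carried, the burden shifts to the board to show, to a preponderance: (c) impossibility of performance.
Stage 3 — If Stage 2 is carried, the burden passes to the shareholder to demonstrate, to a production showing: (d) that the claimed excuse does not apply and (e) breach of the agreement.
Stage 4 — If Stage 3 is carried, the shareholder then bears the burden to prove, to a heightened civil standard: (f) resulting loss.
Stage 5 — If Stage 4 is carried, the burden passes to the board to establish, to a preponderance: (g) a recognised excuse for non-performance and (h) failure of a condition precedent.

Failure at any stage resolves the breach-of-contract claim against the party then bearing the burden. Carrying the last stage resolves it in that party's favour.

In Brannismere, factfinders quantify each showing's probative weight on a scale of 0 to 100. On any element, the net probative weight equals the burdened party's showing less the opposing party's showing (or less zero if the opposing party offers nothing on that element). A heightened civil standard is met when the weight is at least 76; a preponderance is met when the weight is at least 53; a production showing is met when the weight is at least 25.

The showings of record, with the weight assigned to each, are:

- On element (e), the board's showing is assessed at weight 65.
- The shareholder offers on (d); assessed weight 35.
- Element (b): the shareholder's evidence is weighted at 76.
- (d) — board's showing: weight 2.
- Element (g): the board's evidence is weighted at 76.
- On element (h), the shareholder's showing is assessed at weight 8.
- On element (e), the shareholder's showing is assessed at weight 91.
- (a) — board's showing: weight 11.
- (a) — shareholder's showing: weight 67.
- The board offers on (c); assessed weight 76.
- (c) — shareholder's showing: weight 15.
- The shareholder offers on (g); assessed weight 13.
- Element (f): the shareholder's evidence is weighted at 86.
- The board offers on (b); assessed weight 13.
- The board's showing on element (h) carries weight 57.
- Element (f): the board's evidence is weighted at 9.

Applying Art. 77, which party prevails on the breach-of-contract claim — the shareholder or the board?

shareholder

Stage 1 (shareholder, a preponderance, weight is at least 53): (a) net 67−11=56 ≥ 53 — meets; (b) net 76−13=63 ≥ 53 — meets.
  The shareholder carries Stage 1; the board now bears the burden.
Stage 2 (board, a preponderance, weight is at least 53): (c) net 76−15=61 ≥ 53 — meets.
  Stage 2 is satisfied; the onus moves to the shareholder.
Stage 3 (shareholder, a production showing, weight is at least 25): (d) net 35−2=33 ≥ 25 — meets; (e) net 91−65=26 ≥ 25 — meets.
  Stage 3 carried; the burden remains with the shareholder.
Stage 4 (shareholder, a heightened civil standard, weight is at least 76): (f) net 86−9=77 ≥ 76 — meets.
  Stage 4 is satisfied; the onus moves to the board.
Stage 5 (board, a preponderance, weight is at least 53): (g) net 76−13=63 ≥ 53 — meets; (h) net 57−8=49 < 53 — fails.
  The board does not carry Stage 5.
So the shareholder prevails.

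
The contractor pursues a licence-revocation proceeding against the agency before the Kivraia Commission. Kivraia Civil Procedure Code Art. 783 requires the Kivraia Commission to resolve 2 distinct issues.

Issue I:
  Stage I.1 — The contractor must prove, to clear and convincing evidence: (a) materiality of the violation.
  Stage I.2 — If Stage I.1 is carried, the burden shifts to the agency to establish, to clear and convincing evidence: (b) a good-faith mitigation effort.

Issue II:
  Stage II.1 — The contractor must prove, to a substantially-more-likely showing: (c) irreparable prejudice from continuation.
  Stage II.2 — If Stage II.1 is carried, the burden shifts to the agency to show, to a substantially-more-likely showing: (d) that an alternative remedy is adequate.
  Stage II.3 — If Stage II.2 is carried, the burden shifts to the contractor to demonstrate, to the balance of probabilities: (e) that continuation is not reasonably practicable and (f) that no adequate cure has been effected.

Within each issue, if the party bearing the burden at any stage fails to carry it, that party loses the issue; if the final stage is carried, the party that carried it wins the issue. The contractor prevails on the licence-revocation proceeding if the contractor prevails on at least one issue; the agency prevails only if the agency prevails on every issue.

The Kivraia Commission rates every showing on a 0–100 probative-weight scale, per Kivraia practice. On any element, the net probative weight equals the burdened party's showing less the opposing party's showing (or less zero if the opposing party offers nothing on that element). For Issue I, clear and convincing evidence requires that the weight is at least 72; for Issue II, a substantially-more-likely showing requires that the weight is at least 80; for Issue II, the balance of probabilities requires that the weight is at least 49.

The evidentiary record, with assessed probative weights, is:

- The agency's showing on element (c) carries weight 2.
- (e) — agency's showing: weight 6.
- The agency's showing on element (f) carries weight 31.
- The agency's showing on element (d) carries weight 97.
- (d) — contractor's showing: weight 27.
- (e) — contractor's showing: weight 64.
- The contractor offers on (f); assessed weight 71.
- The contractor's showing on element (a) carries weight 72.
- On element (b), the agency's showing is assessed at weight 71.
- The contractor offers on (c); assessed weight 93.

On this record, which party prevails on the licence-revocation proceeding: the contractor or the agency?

— Issue I —
Stage I.1 (contractor, clear and convincing evidence, weight is at least 72): (a) 72 ≥ 72 — meets.
  Stage I.1 is satisfied; the onus moves to the agency.
Stage I.2 (agency, clear and convincing evidence, weight is at least 72): (b) 71 < 72 — fails.
  Stage I.2 not carried; the agency fails its burden.
So the contractor prevails on this issue.
— Issue II —
Stage II.1 — burden on contractor; standard: a substantially-more-likely showing (weight is at least 80).
    (c): 93 − 2 = 91 ≥ 80 [met]
  Stage II.1 carried; the burden shifts to the agency.
Stage II.2 — burden on agency; standard: a substantially-more-likely showing (weight is at least 80).
    (d): 97 − 27 = 70 < 80 [not met]
  Stage II.2 not carried; the agency fails its burden.
The contractor prevails on this issue.
Per-issue: Issue I → contractor; Issue II → contractor. The contractor must prevail on at least one issue; overall, the contractor prevails.

contractor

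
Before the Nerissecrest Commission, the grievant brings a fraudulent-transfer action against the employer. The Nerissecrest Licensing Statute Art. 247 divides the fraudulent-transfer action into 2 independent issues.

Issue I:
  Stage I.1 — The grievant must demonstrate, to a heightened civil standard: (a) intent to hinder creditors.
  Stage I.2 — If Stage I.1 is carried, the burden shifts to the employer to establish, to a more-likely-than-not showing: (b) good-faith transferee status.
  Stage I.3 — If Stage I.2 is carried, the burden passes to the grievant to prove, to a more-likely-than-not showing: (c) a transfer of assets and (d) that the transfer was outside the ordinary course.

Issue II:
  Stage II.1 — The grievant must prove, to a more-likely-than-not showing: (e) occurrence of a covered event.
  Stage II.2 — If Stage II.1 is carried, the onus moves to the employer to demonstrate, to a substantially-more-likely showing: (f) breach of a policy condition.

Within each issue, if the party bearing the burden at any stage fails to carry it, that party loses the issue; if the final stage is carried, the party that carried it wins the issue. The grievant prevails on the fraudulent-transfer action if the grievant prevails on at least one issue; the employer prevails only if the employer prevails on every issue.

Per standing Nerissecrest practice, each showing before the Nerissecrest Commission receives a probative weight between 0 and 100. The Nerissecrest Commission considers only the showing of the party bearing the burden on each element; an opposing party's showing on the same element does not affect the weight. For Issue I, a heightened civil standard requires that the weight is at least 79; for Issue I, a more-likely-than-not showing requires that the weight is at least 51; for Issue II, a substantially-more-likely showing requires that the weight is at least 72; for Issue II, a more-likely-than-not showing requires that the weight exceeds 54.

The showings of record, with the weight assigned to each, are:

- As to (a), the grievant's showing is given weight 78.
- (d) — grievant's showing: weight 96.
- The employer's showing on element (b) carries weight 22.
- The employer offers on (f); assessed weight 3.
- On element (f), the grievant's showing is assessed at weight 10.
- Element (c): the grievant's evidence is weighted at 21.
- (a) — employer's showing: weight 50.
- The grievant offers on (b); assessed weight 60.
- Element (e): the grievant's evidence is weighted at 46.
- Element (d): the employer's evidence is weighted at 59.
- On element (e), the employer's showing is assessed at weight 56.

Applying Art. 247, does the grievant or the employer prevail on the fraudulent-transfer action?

— Issue I —
Stage I.1 — burden on grievant; standard: a heightened civil standard (weight is at least 79).
    (a): 78 (employer's 50 disregarded) < 79 [not met]
  The grievant does not carry Stage I.1.
The analysis ends at Stage I.1; the employer prevails on this issue.
— Issue II —
Stage II.1 — burden on grievant; standard: a more-likely-than-not showing (weight exceeds 54).
    (e): 46 (employer's 56 disregarded) ≤ 54 [not met]
  Not every element is met, so the grievant fails to carry Stage II.1.
The employer prevails on this issue.
Per-issue: Issue I → employer; Issue II → employer. The grievant must prevail on at least one issue; overall, the employer prevails.

employer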